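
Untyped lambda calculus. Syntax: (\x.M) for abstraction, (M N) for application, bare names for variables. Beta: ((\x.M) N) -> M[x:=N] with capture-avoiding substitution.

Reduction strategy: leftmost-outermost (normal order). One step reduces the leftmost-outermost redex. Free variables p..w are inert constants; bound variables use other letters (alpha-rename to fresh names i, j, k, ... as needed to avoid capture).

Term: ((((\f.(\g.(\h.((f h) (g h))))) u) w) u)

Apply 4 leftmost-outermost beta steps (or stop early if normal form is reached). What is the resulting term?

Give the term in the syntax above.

Answer: ((u u) (w u))

Derivation:
Step 0: ((((\f.(\g.(\h.((f h) (g h))))) u) w) u)
Step 1: (((\g.(\h.((u h) (g h)))) w) u)
Step 2: ((\h.((u h) (w h))) u)
Step 3: ((u u) (w u))
Step 4: (normal form reached)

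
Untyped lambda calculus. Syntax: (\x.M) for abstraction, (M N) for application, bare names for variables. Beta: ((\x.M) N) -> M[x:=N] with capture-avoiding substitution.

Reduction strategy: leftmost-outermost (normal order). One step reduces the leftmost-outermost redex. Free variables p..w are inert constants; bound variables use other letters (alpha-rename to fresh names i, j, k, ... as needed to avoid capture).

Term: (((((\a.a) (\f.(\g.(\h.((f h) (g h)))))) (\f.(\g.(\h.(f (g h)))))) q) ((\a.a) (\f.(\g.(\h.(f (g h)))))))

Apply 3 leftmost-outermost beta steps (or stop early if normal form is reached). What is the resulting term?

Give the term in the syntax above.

Step 0: (((((\a.a) (\f.(\g.(\h.((f h) (g h)))))) (\f.(\g.(\h.(f (g h)))))) q) ((\a.a) (\f.(\g.(\h.(f (g h)))))))
Step 1: ((((\f.(\g.(\h.((f h) (g h))))) (\f.(\g.(\h.(f (g h)))))) q) ((\a.a) (\f.(\g.(\h.(f (g h)))))))
Step 2: (((\g.(\h.(((\f.(\g.(\h.(f (g h))))) h) (g h)))) q) ((\a.a) (\f.(\g.(\h.(f (g h)))))))
Step 3: ((\h.(((\f.(\g.(\h.(f (g h))))) h) (q h))) ((\a.a) (\f.(\g.(\h.(f (g h)))))))

Answer: ((\h.(((\f.(\g.(\h.(f (g h))))) h) (q h))) ((\a.a) (\f.(\g.(\h.(f (g h)))))))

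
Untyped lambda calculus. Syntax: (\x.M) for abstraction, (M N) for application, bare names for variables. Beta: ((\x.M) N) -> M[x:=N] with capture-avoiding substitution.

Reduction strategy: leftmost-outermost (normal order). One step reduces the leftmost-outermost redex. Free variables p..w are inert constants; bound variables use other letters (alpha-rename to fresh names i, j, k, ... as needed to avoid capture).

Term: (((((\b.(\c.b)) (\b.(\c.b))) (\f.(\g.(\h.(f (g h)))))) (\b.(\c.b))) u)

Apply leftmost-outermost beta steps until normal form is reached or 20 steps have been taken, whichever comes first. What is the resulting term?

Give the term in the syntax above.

Answer: (\b.(\c.b))

Derivation:
Step 0: (((((\b.(\c.b)) (\b.(\c.b))) (\f.(\g.(\h.(f (g h)))))) (\b.(\c.b))) u)
Step 1: ((((\c.(\b.(\c.b))) (\f.(\g.(\h.(f (g h)))))) (\b.(\c.b))) u)
Step 2: (((\b.(\c.b)) (\b.(\c.b))) u)
Step 3: ((\c.(\b.(\c.b))) u)
Step 4: (\b.(\c.b))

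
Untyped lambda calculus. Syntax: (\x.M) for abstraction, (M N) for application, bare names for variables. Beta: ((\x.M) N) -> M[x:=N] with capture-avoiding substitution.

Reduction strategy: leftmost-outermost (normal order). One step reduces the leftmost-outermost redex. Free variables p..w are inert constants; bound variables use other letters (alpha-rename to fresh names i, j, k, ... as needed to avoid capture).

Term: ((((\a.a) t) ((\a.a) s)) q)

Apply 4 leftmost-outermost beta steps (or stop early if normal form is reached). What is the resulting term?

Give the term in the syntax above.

Step 0: ((((\a.a) t) ((\a.a) s)) q)
Step 1: ((t ((\a.a) s)) q)
Step 2: ((t s) q)
Step 3: (normal form reached)

Answer: ((t s) q)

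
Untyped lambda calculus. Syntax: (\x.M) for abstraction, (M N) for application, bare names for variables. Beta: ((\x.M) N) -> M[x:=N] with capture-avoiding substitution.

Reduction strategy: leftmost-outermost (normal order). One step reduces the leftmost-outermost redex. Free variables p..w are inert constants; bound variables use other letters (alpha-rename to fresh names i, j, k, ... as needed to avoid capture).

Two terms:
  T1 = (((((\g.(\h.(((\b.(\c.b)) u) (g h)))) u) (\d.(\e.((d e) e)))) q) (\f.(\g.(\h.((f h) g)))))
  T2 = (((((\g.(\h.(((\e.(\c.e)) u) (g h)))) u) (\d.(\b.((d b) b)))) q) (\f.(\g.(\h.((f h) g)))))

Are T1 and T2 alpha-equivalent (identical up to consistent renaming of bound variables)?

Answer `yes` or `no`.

Term 1: (((((\g.(\h.(((\b.(\c.b)) u) (g h)))) u) (\d.(\e.((d e) e)))) q) (\f.(\g.(\h.((f h) g)))))
Term 2: (((((\g.(\h.(((\e.(\c.e)) u) (g h)))) u) (\d.(\b.((d b) b)))) q) (\f.(\g.(\h.((f h) g)))))
Alpha-equivalence: compare structure up to binder renaming.
Result: True

Answer: yes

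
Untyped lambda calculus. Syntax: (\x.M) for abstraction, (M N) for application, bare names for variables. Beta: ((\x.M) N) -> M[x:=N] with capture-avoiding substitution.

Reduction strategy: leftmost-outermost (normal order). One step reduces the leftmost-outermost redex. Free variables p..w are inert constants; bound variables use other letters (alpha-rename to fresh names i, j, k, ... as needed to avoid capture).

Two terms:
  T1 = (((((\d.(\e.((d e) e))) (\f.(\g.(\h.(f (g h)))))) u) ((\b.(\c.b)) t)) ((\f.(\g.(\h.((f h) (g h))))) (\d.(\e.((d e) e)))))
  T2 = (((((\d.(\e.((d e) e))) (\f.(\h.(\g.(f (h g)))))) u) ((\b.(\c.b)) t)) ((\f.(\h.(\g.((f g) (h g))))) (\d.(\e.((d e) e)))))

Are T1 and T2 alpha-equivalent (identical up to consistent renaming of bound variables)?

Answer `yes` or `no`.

Term 1: (((((\d.(\e.((d e) e))) (\f.(\g.(\h.(f (g h)))))) u) ((\b.(\c.b)) t)) ((\f.(\g.(\h.((f h) (g h))))) (\d.(\e.((d e) e)))))
Term 2: (((((\d.(\e.((d e) e))) (\f.(\h.(\g.(f (h g)))))) u) ((\b.(\c.b)) t)) ((\f.(\h.(\g.((f g) (h g))))) (\d.(\e.((d e) e)))))
Alpha-equivalence: compare structure up to binder renaming.
Result: True

Answer: yes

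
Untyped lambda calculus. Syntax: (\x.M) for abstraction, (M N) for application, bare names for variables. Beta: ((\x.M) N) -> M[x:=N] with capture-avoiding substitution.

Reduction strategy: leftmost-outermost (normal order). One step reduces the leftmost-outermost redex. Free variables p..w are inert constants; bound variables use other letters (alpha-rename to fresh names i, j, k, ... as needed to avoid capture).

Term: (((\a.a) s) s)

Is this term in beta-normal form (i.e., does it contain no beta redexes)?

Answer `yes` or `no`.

Term: (((\a.a) s) s)
Found 1 beta redex(es).

Answer: no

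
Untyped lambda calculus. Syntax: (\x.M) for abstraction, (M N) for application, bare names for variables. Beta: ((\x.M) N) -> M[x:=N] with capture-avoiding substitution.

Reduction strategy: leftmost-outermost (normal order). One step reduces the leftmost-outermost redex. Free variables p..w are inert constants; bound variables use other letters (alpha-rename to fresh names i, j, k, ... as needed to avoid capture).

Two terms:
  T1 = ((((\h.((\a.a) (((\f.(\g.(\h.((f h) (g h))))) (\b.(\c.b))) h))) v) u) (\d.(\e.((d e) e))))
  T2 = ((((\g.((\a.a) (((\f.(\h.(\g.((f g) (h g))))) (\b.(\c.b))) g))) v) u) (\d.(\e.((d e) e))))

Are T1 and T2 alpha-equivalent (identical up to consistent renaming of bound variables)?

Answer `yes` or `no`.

Term 1: ((((\h.((\a.a) (((\f.(\g.(\h.((f h) (g h))))) (\b.(\c.b))) h))) v) u) (\d.(\e.((d e) e))))
Term 2: ((((\g.((\a.a) (((\f.(\h.(\g.((f g) (h g))))) (\b.(\c.b))) g))) v) u) (\d.(\e.((d e) e))))
Alpha-equivalence: compare structure up to binder renaming.
Result: True

Answer: yes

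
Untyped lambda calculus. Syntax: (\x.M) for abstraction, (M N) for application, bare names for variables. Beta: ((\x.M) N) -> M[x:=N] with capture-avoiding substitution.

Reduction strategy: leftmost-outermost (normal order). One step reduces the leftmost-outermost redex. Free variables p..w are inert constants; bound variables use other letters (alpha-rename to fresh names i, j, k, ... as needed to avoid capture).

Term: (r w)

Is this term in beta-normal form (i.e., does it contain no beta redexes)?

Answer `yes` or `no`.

Term: (r w)
No beta redexes found.

Answer: yes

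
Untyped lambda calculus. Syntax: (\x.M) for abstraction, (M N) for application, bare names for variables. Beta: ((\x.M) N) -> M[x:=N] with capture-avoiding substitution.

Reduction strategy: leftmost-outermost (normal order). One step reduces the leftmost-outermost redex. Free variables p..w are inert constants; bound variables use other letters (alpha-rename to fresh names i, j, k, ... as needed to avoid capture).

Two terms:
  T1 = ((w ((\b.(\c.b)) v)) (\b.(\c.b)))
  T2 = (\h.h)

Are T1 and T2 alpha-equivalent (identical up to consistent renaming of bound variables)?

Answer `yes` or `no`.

Term 1: ((w ((\b.(\c.b)) v)) (\b.(\c.b)))
Term 2: (\h.h)
Alpha-equivalence: compare structure up to binder renaming.
Result: False

Answer: no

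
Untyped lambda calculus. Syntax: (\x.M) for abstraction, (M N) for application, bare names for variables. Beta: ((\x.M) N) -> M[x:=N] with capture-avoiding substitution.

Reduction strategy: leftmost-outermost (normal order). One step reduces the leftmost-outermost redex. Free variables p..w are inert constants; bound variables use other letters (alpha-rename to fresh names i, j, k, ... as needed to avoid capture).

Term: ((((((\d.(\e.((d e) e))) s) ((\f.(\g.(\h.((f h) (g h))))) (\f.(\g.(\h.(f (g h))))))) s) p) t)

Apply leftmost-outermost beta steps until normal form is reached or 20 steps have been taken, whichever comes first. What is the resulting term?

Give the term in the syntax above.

Answer: (((((s (\g.(\h.(\i.(h ((g h) i)))))) (\g.(\h.(\i.(h ((g h) i)))))) s) p) t)

Derivation:
Step 0: ((((((\d.(\e.((d e) e))) s) ((\f.(\g.(\h.((f h) (g h))))) (\f.(\g.(\h.(f (g h))))))) s) p) t)
Step 1: (((((\e.((s e) e)) ((\f.(\g.(\h.((f h) (g h))))) (\f.(\g.(\h.(f (g h))))))) s) p) t)
Step 2: (((((s ((\f.(\g.(\h.((f h) (g h))))) (\f.(\g.(\h.(f (g h))))))) ((\f.(\g.(\h.((f h) (g h))))) (\f.(\g.(\h.(f (g h))))))) s) p) t)
Step 3: (((((s (\g.(\h.(((\f.(\g.(\h.(f (g h))))) h) (g h))))) ((\f.(\g.(\h.((f h) (g h))))) (\f.(\g.(\h.(f (g h))))))) s) p) t)
Step 4: (((((s (\g.(\h.((\g.(\i.(h (g i)))) (g h))))) ((\f.(\g.(\h.((f h) (g h))))) (\f.(\g.(\h.(f (g h))))))) s) p) t)
Step 5: (((((s (\g.(\h.(\i.(h ((g h) i)))))) ((\f.(\g.(\h.((f h) (g h))))) (\f.(\g.(\h.(f (g h))))))) s) p) t)
Step 6: (((((s (\g.(\h.(\i.(h ((g h) i)))))) (\g.(\h.(((\f.(\g.(\h.(f (g h))))) h) (g h))))) s) p) t)
Step 7: (((((s (\g.(\h.(\i.(h ((g h) i)))))) (\g.(\h.((\g.(\i.(h (g i)))) (g h))))) s) p) t)
Step 8: (((((s (\g.(\h.(\i.(h ((g h) i)))))) (\g.(\h.(\i.(h ((g h) i)))))) s) p) t)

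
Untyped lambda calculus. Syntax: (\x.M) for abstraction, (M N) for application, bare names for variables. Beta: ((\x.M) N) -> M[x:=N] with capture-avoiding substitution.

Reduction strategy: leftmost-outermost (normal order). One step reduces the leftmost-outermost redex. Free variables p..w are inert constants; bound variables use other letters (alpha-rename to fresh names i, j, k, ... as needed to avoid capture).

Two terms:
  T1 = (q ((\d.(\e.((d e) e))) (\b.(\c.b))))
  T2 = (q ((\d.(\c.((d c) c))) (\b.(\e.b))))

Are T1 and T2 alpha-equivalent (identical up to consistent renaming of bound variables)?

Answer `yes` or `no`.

Term 1: (q ((\d.(\e.((d e) e))) (\b.(\c.b))))
Term 2: (q ((\d.(\c.((d c) c))) (\b.(\e.b))))
Alpha-equivalence: compare structure up to binder renaming.
Result: True

Answer: yes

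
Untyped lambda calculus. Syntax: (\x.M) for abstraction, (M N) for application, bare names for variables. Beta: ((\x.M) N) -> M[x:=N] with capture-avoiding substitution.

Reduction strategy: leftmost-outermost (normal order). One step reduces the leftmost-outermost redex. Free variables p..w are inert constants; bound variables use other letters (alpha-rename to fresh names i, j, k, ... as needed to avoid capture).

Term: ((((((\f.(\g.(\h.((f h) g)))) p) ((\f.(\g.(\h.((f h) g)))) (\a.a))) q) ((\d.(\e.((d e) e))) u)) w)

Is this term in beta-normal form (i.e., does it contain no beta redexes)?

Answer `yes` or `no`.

Term: ((((((\f.(\g.(\h.((f h) g)))) p) ((\f.(\g.(\h.((f h) g)))) (\a.a))) q) ((\d.(\e.((d e) e))) u)) w)
Found 3 beta redex(es).

Answer: no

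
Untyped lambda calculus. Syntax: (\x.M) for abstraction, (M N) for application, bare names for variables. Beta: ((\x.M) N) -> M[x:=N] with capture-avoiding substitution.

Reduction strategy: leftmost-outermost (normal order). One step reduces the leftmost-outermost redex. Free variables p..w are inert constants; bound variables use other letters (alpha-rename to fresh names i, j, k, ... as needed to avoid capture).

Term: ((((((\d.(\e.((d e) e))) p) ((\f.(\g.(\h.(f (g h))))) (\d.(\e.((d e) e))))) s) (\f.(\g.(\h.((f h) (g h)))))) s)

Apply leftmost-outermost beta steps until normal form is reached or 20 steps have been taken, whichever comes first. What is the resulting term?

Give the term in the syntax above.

Step 0: ((((((\d.(\e.((d e) e))) p) ((\f.(\g.(\h.(f (g h))))) (\d.(\e.((d e) e))))) s) (\f.(\g.(\h.((f h) (g h)))))) s)
Step 1: (((((\e.((p e) e)) ((\f.(\g.(\h.(f (g h))))) (\d.(\e.((d e) e))))) s) (\f.(\g.(\h.((f h) (g h)))))) s)
Step 2: (((((p ((\f.(\g.(\h.(f (g h))))) (\d.(\e.((d e) e))))) ((\f.(\g.(\h.(f (g h))))) (\d.(\e.((d e) e))))) s) (\f.(\g.(\h.((f h) (g h)))))) s)
Step 3: (((((p (\g.(\h.((\d.(\e.((d e) e))) (g h))))) ((\f.(\g.(\h.(f (g h))))) (\d.(\e.((d e) e))))) s) (\f.(\g.(\h.((f h) (g h)))))) s)
Step 4: (((((p (\g.(\h.(\e.(((g h) e) e))))) ((\f.(\g.(\h.(f (g h))))) (\d.(\e.((d e) e))))) s) (\f.(\g.(\h.((f h) (g h)))))) s)
Step 5: (((((p (\g.(\h.(\e.(((g h) e) e))))) (\g.(\h.((\d.(\e.((d e) e))) (g h))))) s) (\f.(\g.(\h.((f h) (g h)))))) s)
Step 6: (((((p (\g.(\h.(\e.(((g h) e) e))))) (\g.(\h.(\e.(((g h) e) e))))) s) (\f.(\g.(\h.((f h) (g h)))))) s)

Answer: (((((p (\g.(\h.(\e.(((g h) e) e))))) (\g.(\h.(\e.(((g h) e) e))))) s) (\f.(\g.(\h.((f h) (g h)))))) s)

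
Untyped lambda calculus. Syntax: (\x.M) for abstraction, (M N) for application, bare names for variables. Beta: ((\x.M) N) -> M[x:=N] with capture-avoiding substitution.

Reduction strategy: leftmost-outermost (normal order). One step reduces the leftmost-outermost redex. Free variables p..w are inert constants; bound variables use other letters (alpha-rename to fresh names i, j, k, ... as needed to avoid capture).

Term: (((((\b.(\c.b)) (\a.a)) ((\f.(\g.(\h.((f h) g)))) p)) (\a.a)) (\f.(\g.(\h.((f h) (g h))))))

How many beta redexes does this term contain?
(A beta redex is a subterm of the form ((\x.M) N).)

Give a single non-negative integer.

Answer: 2

Derivation:
Term: (((((\b.(\c.b)) (\a.a)) ((\f.(\g.(\h.((f h) g)))) p)) (\a.a)) (\f.(\g.(\h.((f h) (g h))))))
  Redex: ((\b.(\c.b)) (\a.a))
  Redex: ((\f.(\g.(\h.((f h) g)))) p)
Total redexes: 2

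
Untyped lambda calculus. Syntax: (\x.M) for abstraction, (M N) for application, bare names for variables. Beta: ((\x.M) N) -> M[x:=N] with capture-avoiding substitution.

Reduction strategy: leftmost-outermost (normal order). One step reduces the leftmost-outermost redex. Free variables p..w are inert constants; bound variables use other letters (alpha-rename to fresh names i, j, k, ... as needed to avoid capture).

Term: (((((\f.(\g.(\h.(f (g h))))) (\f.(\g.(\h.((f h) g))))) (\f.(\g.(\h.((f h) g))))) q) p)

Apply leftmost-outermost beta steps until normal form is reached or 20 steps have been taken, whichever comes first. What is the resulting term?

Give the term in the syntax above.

Step 0: (((((\f.(\g.(\h.(f (g h))))) (\f.(\g.(\h.((f h) g))))) (\f.(\g.(\h.((f h) g))))) q) p)
Step 1: ((((\g.(\h.((\f.(\g.(\h.((f h) g)))) (g h)))) (\f.(\g.(\h.((f h) g))))) q) p)
Step 2: (((\h.((\f.(\g.(\h.((f h) g)))) ((\f.(\g.(\h.((f h) g)))) h))) q) p)
Step 3: (((\f.(\g.(\h.((f h) g)))) ((\f.(\g.(\h.((f h) g)))) q)) p)
Step 4: ((\g.(\h.((((\f.(\g.(\h.((f h) g)))) q) h) g))) p)
Step 5: (\h.((((\f.(\g.(\h.((f h) g)))) q) h) p))
Step 6: (\h.(((\g.(\h.((q h) g))) h) p))
Step 7: (\h.((\i.((q i) h)) p))
Step 8: (\h.((q p) h))

Answer: (\h.((q p) h))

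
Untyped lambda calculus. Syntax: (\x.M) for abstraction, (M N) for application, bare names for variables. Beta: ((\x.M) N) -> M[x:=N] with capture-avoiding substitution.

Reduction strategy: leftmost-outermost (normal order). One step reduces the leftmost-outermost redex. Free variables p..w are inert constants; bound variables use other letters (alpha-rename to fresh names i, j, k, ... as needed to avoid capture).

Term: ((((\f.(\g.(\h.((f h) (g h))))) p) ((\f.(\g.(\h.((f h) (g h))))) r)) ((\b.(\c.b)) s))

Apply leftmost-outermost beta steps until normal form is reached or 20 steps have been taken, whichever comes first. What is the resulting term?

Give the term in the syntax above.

Answer: ((p (\c.s)) (\h.((r h) s)))

Derivation:
Step 0: ((((\f.(\g.(\h.((f h) (g h))))) p) ((\f.(\g.(\h.((f h) (g h))))) r)) ((\b.(\c.b)) s))
Step 1: (((\g.(\h.((p h) (g h)))) ((\f.(\g.(\h.((f h) (g h))))) r)) ((\b.(\c.b)) s))
Step 2: ((\h.((p h) (((\f.(\g.(\h.((f h) (g h))))) r) h))) ((\b.(\c.b)) s))
Step 3: ((p ((\b.(\c.b)) s)) (((\f.(\g.(\h.((f h) (g h))))) r) ((\b.(\c.b)) s)))
Step 4: ((p (\c.s)) (((\f.(\g.(\h.((f h) (g h))))) r) ((\b.(\c.b)) s)))
Step 5: ((p (\c.s)) ((\g.(\h.((r h) (g h)))) ((\b.(\c.b)) s)))
Step 6: ((p (\c.s)) (\h.((r h) (((\b.(\c.b)) s) h))))
Step 7: ((p (\c.s)) (\h.((r h) ((\c.s) h))))
Step 8: ((p (\c.s)) (\h.((r h) s)))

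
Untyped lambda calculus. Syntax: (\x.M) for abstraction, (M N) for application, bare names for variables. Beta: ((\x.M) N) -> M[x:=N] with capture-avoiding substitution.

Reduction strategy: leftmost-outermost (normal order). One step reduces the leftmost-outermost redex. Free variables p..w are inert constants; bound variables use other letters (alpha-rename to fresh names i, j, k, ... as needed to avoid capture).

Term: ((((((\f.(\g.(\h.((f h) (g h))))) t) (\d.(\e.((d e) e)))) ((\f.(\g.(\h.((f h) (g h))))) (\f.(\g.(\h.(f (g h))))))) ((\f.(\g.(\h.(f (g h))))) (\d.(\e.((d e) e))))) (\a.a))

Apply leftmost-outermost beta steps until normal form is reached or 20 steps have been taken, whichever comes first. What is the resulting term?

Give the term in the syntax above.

Step 0: ((((((\f.(\g.(\h.((f h) (g h))))) t) (\d.(\e.((d e) e)))) ((\f.(\g.(\h.((f h) (g h))))) (\f.(\g.(\h.(f (g h))))))) ((\f.(\g.(\h.(f (g h))))) (\d.(\e.((d e) e))))) (\a.a))
Step 1: (((((\g.(\h.((t h) (g h)))) (\d.(\e.((d e) e)))) ((\f.(\g.(\h.((f h) (g h))))) (\f.(\g.(\h.(f (g h))))))) ((\f.(\g.(\h.(f (g h))))) (\d.(\e.((d e) e))))) (\a.a))
Step 2: ((((\h.((t h) ((\d.(\e.((d e) e))) h))) ((\f.(\g.(\h.((f h) (g h))))) (\f.(\g.(\h.(f (g h))))))) ((\f.(\g.(\h.(f (g h))))) (\d.(\e.((d e) e))))) (\a.a))
Step 3: ((((t ((\f.(\g.(\h.((f h) (g h))))) (\f.(\g.(\h.(f (g h))))))) ((\d.(\e.((d e) e))) ((\f.(\g.(\h.((f h) (g h))))) (\f.(\g.(\h.(f (g h)))))))) ((\f.(\g.(\h.(f (g h))))) (\d.(\e.((d e) e))))) (\a.a))
Step 4: ((((t (\g.(\h.(((\f.(\g.(\h.(f (g h))))) h) (g h))))) ((\d.(\e.((d e) e))) ((\f.(\g.(\h.((f h) (g h))))) (\f.(\g.(\h.(f (g h)))))))) ((\f.(\g.(\h.(f (g h))))) (\d.(\e.((d e) e))))) (\a.a))
Step 5: ((((t (\g.(\h.((\g.(\i.(h (g i)))) (g h))))) ((\d.(\e.((d e) e))) ((\f.(\g.(\h.((f h) (g h))))) (\f.(\g.(\h.(f (g h)))))))) ((\f.(\g.(\h.(f (g h))))) (\d.(\e.((d e) e))))) (\a.a))
Step 6: ((((t (\g.(\h.(\i.(h ((g h) i)))))) ((\d.(\e.((d e) e))) ((\f.(\g.(\h.((f h) (g h))))) (\f.(\g.(\h.(f (g h)))))))) ((\f.(\g.(\h.(f (g h))))) (\d.(\e.((d e) e))))) (\a.a))
Step 7: ((((t (\g.(\h.(\i.(h ((g h) i)))))) (\e.((((\f.(\g.(\h.((f h) (g h))))) (\f.(\g.(\h.(f (g h)))))) e) e))) ((\f.(\g.(\h.(f (g h))))) (\d.(\e.((d e) e))))) (\a.a))
Step 8: ((((t (\g.(\h.(\i.(h ((g h) i)))))) (\e.(((\g.(\h.(((\f.(\g.(\h.(f (g h))))) h) (g h)))) e) e))) ((\f.(\g.(\h.(f (g h))))) (\d.(\e.((d e) e))))) (\a.a))
Step 9: ((((t (\g.(\h.(\i.(h ((g h) i)))))) (\e.((\h.(((\f.(\g.(\h.(f (g h))))) h) (e h))) e))) ((\f.(\g.(\h.(f (g h))))) (\d.(\e.((d e) e))))) (\a.a))
Step 10: ((((t (\g.(\h.(\i.(h ((g h) i)))))) (\e.(((\f.(\g.(\h.(f (g h))))) e) (e e)))) ((\f.(\g.(\h.(f (g h))))) (\d.(\e.((d e) e))))) (\a.a))
Step 11: ((((t (\g.(\h.(\i.(h ((g h) i)))))) (\e.((\g.(\h.(e (g h)))) (e e)))) ((\f.(\g.(\h.(f (g h))))) (\d.(\e.((d e) e))))) (\a.a))
Step 12: ((((t (\g.(\h.(\i.(h ((g h) i)))))) (\e.(\h.(e ((e e) h))))) ((\f.(\g.(\h.(f (g h))))) (\d.(\e.((d e) e))))) (\a.a))
Step 13: ((((t (\g.(\h.(\i.(h ((g h) i)))))) (\e.(\h.(e ((e e) h))))) (\g.(\h.((\d.(\e.((d e) e))) (g h))))) (\a.a))
Step 14: ((((t (\g.(\h.(\i.(h ((g h) i)))))) (\e.(\h.(e ((e e) h))))) (\g.(\h.(\e.(((g h) e) e))))) (\a.a))

Answer: ((((t (\g.(\h.(\i.(h ((g h) i)))))) (\e.(\h.(e ((e e) h))))) (\g.(\h.(\e.(((g h) e) e))))) (\a.a))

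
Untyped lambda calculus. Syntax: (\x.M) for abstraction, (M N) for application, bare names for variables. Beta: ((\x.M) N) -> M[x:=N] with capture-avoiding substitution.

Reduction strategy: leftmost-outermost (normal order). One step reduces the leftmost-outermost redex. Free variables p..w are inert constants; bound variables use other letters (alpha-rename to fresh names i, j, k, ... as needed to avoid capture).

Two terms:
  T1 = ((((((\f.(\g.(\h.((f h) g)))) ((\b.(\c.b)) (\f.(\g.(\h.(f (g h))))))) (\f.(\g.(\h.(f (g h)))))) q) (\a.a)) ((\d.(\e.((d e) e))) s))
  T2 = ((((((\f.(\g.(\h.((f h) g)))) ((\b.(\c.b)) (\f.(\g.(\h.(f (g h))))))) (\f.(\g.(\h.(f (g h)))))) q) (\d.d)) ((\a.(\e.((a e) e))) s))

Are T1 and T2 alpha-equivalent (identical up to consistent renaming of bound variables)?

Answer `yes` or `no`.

Term 1: ((((((\f.(\g.(\h.((f h) g)))) ((\b.(\c.b)) (\f.(\g.(\h.(f (g h))))))) (\f.(\g.(\h.(f (g h)))))) q) (\a.a)) ((\d.(\e.((d e) e))) s))
Term 2: ((((((\f.(\g.(\h.((f h) g)))) ((\b.(\c.b)) (\f.(\g.(\h.(f (g h))))))) (\f.(\g.(\h.(f (g h)))))) q) (\d.d)) ((\a.(\e.((a e) e))) s))
Alpha-equivalence: compare structure up to binder renaming.
Result: True

Answer: yes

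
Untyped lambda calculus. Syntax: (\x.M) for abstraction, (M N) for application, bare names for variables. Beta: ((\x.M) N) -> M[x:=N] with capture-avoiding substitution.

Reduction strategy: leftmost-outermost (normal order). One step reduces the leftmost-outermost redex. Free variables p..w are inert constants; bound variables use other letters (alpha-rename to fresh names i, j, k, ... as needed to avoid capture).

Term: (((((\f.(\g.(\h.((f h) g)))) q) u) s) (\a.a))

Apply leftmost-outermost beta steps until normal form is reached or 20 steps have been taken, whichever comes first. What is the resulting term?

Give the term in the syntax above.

Answer: (((q s) u) (\a.a))

Derivation:
Step 0: (((((\f.(\g.(\h.((f h) g)))) q) u) s) (\a.a))
Step 1: ((((\g.(\h.((q h) g))) u) s) (\a.a))
Step 2: (((\h.((q h) u)) s) (\a.a))
Step 3: (((q s) u) (\a.a))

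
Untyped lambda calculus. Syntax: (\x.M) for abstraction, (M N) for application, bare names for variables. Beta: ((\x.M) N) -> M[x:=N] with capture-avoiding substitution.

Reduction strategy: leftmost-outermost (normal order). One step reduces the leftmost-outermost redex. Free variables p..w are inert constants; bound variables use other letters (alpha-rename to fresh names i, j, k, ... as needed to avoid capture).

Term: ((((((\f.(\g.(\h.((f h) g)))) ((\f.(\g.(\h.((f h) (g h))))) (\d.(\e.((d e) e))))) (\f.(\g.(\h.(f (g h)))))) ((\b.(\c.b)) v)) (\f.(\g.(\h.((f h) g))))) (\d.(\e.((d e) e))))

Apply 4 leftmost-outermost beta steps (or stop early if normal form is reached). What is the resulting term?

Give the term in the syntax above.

Answer: (((((\g.(\h.(((\d.(\e.((d e) e))) h) (g h)))) ((\b.(\c.b)) v)) (\f.(\g.(\h.(f (g h)))))) (\f.(\g.(\h.((f h) g))))) (\d.(\e.((d e) e))))

Derivation:
Step 0: ((((((\f.(\g.(\h.((f h) g)))) ((\f.(\g.(\h.((f h) (g h))))) (\d.(\e.((d e) e))))) (\f.(\g.(\h.(f (g h)))))) ((\b.(\c.b)) v)) (\f.(\g.(\h.((f h) g))))) (\d.(\e.((d e) e))))
Step 1: (((((\g.(\h.((((\f.(\g.(\h.((f h) (g h))))) (\d.(\e.((d e) e)))) h) g))) (\f.(\g.(\h.(f (g h)))))) ((\b.(\c.b)) v)) (\f.(\g.(\h.((f h) g))))) (\d.(\e.((d e) e))))
Step 2: ((((\h.((((\f.(\g.(\h.((f h) (g h))))) (\d.(\e.((d e) e)))) h) (\f.(\g.(\h.(f (g h))))))) ((\b.(\c.b)) v)) (\f.(\g.(\h.((f h) g))))) (\d.(\e.((d e) e))))
Step 3: ((((((\f.(\g.(\h.((f h) (g h))))) (\d.(\e.((d e) e)))) ((\b.(\c.b)) v)) (\f.(\g.(\h.(f (g h)))))) (\f.(\g.(\h.((f h) g))))) (\d.(\e.((d e) e))))
Step 4: (((((\g.(\h.(((\d.(\e.((d e) e))) h) (g h)))) ((\b.(\c.b)) v)) (\f.(\g.(\h.(f (g h)))))) (\f.(\g.(\h.((f h) g))))) (\d.(\e.((d e) e))))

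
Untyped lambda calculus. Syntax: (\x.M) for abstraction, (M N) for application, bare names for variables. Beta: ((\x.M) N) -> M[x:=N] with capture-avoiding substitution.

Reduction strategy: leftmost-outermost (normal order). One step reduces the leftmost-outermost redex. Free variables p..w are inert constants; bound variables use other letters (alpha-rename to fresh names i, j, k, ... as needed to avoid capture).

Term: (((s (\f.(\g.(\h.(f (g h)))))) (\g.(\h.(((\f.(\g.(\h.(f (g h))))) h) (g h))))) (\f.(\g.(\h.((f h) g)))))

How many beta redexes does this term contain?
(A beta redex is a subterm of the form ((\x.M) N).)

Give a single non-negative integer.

Term: (((s (\f.(\g.(\h.(f (g h)))))) (\g.(\h.(((\f.(\g.(\h.(f (g h))))) h) (g h))))) (\f.(\g.(\h.((f h) g)))))
  Redex: ((\f.(\g.(\h.(f (g h))))) h)
Total redexes: 1

Answer: 1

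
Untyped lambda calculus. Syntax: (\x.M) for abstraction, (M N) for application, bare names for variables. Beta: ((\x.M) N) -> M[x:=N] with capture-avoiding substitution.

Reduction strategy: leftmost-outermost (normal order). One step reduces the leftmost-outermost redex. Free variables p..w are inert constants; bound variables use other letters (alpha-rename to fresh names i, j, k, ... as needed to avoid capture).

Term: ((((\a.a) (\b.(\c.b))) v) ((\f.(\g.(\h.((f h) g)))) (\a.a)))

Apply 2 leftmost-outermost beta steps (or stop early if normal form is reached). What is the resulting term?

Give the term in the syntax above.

Answer: ((\c.v) ((\f.(\g.(\h.((f h) g)))) (\a.a)))

Derivation:
Step 0: ((((\a.a) (\b.(\c.b))) v) ((\f.(\g.(\h.((f h) g)))) (\a.a)))
Step 1: (((\b.(\c.b)) v) ((\f.(\g.(\h.((f h) g)))) (\a.a)))
Step 2: ((\c.v) ((\f.(\g.(\h.((f h) g)))) (\a.a)))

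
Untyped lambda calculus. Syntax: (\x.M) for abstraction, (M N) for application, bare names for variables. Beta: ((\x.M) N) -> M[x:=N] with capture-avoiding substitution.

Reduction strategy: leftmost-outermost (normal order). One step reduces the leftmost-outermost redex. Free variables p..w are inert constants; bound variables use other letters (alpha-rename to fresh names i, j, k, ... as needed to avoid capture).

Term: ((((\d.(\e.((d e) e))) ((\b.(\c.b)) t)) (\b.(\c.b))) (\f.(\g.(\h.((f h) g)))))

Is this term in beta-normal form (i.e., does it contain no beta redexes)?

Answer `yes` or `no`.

Term: ((((\d.(\e.((d e) e))) ((\b.(\c.b)) t)) (\b.(\c.b))) (\f.(\g.(\h.((f h) g)))))
Found 2 beta redex(es).

Answer: no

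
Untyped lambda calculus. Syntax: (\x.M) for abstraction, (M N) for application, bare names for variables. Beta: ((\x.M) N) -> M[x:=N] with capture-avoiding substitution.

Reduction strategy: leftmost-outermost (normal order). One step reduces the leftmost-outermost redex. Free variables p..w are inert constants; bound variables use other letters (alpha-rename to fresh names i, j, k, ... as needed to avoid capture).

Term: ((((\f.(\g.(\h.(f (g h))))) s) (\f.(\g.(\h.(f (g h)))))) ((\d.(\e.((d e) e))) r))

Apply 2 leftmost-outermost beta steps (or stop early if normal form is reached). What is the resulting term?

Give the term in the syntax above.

Step 0: ((((\f.(\g.(\h.(f (g h))))) s) (\f.(\g.(\h.(f (g h)))))) ((\d.(\e.((d e) e))) r))
Step 1: (((\g.(\h.(s (g h)))) (\f.(\g.(\h.(f (g h)))))) ((\d.(\e.((d e) e))) r))
Step 2: ((\h.(s ((\f.(\g.(\h.(f (g h))))) h))) ((\d.(\e.((d e) e))) r))

Answer: ((\h.(s ((\f.(\g.(\h.(f (g h))))) h))) ((\d.(\e.((d e) e))) r))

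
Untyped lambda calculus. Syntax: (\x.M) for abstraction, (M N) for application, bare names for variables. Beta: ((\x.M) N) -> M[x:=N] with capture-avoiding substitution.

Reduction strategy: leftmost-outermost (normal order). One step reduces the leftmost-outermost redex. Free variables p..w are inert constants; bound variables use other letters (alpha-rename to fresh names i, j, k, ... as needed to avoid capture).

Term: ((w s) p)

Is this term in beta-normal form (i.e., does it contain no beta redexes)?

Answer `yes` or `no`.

Term: ((w s) p)
No beta redexes found.

Answer: yes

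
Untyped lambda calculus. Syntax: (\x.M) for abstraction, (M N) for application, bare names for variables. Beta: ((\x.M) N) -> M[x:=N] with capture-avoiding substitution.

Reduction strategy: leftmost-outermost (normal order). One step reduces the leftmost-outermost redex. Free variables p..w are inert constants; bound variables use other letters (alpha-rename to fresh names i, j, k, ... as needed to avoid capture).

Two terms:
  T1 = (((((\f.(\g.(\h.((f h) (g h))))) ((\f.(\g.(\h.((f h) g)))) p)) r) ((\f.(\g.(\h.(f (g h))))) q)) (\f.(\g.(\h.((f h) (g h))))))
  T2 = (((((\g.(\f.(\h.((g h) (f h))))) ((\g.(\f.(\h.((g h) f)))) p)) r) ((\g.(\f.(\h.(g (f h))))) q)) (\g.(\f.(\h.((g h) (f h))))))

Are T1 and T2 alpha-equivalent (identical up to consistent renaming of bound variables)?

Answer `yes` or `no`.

Answer: yes

Derivation:
Term 1: (((((\f.(\g.(\h.((f h) (g h))))) ((\f.(\g.(\h.((f h) g)))) p)) r) ((\f.(\g.(\h.(f (g h))))) q)) (\f.(\g.(\h.((f h) (g h))))))
Term 2: (((((\g.(\f.(\h.((g h) (f h))))) ((\g.(\f.(\h.((g h) f)))) p)) r) ((\g.(\f.(\h.(g (f h))))) q)) (\g.(\f.(\h.((g h) (f h))))))
Alpha-equivalence: compare structure up to binder renaming.
Result: True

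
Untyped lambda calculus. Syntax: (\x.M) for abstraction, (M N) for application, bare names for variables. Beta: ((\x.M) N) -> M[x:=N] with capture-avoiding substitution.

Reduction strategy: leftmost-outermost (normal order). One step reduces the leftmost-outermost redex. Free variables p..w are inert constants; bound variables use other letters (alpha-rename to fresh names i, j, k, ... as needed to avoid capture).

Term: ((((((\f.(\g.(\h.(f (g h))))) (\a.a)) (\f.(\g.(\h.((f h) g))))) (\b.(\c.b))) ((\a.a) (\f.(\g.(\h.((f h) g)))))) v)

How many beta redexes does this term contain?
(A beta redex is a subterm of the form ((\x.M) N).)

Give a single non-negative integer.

Answer: 2

Derivation:
Term: ((((((\f.(\g.(\h.(f (g h))))) (\a.a)) (\f.(\g.(\h.((f h) g))))) (\b.(\c.b))) ((\a.a) (\f.(\g.(\h.((f h) g)))))) v)
  Redex: ((\f.(\g.(\h.(f (g h))))) (\a.a))
  Redex: ((\a.a) (\f.(\g.(\h.((f h) g)))))
Total redexes: 2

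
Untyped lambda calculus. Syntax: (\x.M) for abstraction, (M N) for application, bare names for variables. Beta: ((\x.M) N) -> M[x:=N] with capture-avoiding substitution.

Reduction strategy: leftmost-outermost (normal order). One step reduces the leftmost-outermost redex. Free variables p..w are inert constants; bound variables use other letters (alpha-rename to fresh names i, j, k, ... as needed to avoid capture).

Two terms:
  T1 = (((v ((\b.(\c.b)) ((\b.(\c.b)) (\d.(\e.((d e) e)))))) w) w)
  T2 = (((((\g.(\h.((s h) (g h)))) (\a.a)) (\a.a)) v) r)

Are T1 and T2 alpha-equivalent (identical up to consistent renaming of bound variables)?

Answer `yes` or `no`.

Term 1: (((v ((\b.(\c.b)) ((\b.(\c.b)) (\d.(\e.((d e) e)))))) w) w)
Term 2: (((((\g.(\h.((s h) (g h)))) (\a.a)) (\a.a)) v) r)
Alpha-equivalence: compare structure up to binder renaming.
Result: False

Answer: no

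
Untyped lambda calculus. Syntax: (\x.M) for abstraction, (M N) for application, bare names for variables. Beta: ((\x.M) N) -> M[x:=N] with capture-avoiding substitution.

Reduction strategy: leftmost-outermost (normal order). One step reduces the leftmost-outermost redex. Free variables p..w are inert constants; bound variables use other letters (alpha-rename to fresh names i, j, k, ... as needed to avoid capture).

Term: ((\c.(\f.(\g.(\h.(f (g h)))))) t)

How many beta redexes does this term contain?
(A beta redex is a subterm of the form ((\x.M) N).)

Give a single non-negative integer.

Term: ((\c.(\f.(\g.(\h.(f (g h)))))) t)
  Redex: ((\c.(\f.(\g.(\h.(f (g h)))))) t)
Total redexes: 1

Answer: 1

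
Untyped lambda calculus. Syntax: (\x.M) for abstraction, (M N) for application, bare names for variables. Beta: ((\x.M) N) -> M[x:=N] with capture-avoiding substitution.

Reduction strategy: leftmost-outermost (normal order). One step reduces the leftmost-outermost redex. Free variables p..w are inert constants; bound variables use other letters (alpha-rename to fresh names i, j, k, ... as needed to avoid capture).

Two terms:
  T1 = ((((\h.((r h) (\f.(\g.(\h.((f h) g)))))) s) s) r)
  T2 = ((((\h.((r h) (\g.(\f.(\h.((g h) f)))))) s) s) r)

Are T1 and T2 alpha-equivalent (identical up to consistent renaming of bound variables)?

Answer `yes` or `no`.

Term 1: ((((\h.((r h) (\f.(\g.(\h.((f h) g)))))) s) s) r)
Term 2: ((((\h.((r h) (\g.(\f.(\h.((g h) f)))))) s) s) r)
Alpha-equivalence: compare structure up to binder renaming.
Result: True

Answer: yes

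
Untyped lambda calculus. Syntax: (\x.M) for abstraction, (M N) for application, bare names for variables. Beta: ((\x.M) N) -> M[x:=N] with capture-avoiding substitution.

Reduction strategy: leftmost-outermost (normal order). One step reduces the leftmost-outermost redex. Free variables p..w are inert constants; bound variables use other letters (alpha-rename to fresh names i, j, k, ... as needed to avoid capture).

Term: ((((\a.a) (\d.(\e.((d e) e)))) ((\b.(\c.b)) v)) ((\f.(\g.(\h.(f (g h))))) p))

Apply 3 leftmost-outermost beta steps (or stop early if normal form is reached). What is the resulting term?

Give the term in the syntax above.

Answer: ((((\b.(\c.b)) v) ((\f.(\g.(\h.(f (g h))))) p)) ((\f.(\g.(\h.(f (g h))))) p))

Derivation:
Step 0: ((((\a.a) (\d.(\e.((d e) e)))) ((\b.(\c.b)) v)) ((\f.(\g.(\h.(f (g h))))) p))
Step 1: (((\d.(\e.((d e) e))) ((\b.(\c.b)) v)) ((\f.(\g.(\h.(f (g h))))) p))
Step 2: ((\e.((((\b.(\c.b)) v) e) e)) ((\f.(\g.(\h.(f (g h))))) p))
Step 3: ((((\b.(\c.b)) v) ((\f.(\g.(\h.(f (g h))))) p)) ((\f.(\g.(\h.(f (g h))))) p))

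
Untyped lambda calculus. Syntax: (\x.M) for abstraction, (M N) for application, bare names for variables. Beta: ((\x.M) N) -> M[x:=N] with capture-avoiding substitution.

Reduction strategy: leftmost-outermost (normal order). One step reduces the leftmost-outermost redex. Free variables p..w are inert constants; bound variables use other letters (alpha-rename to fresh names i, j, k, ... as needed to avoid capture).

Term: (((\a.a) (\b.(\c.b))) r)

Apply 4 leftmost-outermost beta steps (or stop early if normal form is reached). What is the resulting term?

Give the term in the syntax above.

Step 0: (((\a.a) (\b.(\c.b))) r)
Step 1: ((\b.(\c.b)) r)
Step 2: (\c.r)
Step 3: (normal form reached)

Answer: (\c.r)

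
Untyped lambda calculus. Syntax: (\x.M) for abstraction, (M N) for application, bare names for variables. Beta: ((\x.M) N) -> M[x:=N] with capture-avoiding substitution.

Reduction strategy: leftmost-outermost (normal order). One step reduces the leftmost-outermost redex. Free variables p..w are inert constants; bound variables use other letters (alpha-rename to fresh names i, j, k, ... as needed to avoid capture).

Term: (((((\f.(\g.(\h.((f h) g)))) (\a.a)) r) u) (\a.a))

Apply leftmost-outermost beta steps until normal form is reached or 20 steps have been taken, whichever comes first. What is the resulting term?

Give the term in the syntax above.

Answer: ((u r) (\a.a))

Derivation:
Step 0: (((((\f.(\g.(\h.((f h) g)))) (\a.a)) r) u) (\a.a))
Step 1: ((((\g.(\h.(((\a.a) h) g))) r) u) (\a.a))
Step 2: (((\h.(((\a.a) h) r)) u) (\a.a))
Step 3: ((((\a.a) u) r) (\a.a))
Step 4: ((u r) (\a.a))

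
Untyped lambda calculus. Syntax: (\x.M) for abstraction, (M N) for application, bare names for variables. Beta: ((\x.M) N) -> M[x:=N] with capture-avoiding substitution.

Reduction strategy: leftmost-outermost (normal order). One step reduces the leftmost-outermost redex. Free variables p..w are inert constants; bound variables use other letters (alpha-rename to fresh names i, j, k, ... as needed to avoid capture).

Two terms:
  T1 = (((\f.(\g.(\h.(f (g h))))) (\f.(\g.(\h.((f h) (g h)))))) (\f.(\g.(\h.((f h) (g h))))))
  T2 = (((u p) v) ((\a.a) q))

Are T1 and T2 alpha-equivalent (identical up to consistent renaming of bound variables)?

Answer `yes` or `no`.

Answer: no

Derivation:
Term 1: (((\f.(\g.(\h.(f (g h))))) (\f.(\g.(\h.((f h) (g h)))))) (\f.(\g.(\h.((f h) (g h))))))
Term 2: (((u p) v) ((\a.a) q))
Alpha-equivalence: compare structure up to binder renaming.
Result: False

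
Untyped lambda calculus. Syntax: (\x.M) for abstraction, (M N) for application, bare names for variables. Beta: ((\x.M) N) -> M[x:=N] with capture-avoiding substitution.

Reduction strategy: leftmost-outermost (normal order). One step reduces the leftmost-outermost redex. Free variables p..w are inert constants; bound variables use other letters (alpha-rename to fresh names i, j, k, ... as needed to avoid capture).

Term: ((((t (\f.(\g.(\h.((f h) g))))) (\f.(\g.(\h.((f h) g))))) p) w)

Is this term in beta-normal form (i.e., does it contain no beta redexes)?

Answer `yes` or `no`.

Term: ((((t (\f.(\g.(\h.((f h) g))))) (\f.(\g.(\h.((f h) g))))) p) w)
No beta redexes found.

Answer: yes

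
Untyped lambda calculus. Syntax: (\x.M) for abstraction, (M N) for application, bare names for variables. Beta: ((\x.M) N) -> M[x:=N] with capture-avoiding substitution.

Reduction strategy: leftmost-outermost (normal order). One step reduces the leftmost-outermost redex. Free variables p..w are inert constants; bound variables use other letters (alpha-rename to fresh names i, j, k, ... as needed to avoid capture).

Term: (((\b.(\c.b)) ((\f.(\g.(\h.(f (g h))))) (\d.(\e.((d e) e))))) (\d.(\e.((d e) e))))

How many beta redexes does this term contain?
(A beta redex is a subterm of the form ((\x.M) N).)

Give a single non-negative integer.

Answer: 2

Derivation:
Term: (((\b.(\c.b)) ((\f.(\g.(\h.(f (g h))))) (\d.(\e.((d e) e))))) (\d.(\e.((d e) e))))
  Redex: ((\b.(\c.b)) ((\f.(\g.(\h.(f (g h))))) (\d.(\e.((d e) e)))))
  Redex: ((\f.(\g.(\h.(f (g h))))) (\d.(\e.((d e) e))))
Total redexes: 2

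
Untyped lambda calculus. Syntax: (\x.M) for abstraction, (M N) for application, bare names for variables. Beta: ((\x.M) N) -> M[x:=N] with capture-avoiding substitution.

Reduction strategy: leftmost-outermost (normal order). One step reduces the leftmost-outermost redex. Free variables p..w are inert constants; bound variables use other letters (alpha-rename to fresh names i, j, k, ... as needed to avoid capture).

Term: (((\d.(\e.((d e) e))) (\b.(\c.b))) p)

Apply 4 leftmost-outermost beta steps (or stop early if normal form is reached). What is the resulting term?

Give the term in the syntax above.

Answer: p

Derivation:
Step 0: (((\d.(\e.((d e) e))) (\b.(\c.b))) p)
Step 1: ((\e.(((\b.(\c.b)) e) e)) p)
Step 2: (((\b.(\c.b)) p) p)
Step 3: ((\c.p) p)
Step 4: p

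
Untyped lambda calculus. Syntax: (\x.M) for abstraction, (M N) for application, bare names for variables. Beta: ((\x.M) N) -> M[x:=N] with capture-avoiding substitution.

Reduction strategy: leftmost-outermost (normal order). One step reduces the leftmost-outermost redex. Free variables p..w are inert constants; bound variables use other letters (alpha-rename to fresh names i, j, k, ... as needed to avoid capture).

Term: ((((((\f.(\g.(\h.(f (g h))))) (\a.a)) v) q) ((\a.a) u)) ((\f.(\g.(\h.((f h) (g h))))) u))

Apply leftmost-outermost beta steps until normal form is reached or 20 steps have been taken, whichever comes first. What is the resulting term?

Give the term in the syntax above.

Answer: (((v q) u) (\g.(\h.((u h) (g h)))))

Derivation:
Step 0: ((((((\f.(\g.(\h.(f (g h))))) (\a.a)) v) q) ((\a.a) u)) ((\f.(\g.(\h.((f h) (g h))))) u))
Step 1: (((((\g.(\h.((\a.a) (g h)))) v) q) ((\a.a) u)) ((\f.(\g.(\h.((f h) (g h))))) u))
Step 2: ((((\h.((\a.a) (v h))) q) ((\a.a) u)) ((\f.(\g.(\h.((f h) (g h))))) u))
Step 3: ((((\a.a) (v q)) ((\a.a) u)) ((\f.(\g.(\h.((f h) (g h))))) u))
Step 4: (((v q) ((\a.a) u)) ((\f.(\g.(\h.((f h) (g h))))) u))
Step 5: (((v q) u) ((\f.(\g.(\h.((f h) (g h))))) u))
Step 6: (((v q) u) (\g.(\h.((u h) (g h)))))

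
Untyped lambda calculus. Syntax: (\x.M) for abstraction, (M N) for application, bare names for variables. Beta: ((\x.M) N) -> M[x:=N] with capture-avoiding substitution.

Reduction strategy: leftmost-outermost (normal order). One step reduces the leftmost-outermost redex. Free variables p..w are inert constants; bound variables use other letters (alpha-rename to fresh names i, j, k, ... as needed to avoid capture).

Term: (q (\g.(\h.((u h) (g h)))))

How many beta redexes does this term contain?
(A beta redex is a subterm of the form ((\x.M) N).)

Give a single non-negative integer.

Term: (q (\g.(\h.((u h) (g h)))))
  (no redexes)
Total redexes: 0

Answer: 0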